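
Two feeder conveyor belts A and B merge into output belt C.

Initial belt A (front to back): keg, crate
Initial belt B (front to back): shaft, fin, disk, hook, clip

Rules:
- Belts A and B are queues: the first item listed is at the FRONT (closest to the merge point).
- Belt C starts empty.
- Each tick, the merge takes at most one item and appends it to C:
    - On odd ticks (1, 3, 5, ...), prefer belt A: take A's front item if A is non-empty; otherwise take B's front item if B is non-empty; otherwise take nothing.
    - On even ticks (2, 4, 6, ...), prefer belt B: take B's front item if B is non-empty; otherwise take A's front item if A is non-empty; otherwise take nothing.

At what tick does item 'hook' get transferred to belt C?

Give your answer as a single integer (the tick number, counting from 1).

Answer: 6

Derivation:
Tick 1: prefer A, take keg from A; A=[crate] B=[shaft,fin,disk,hook,clip] C=[keg]
Tick 2: prefer B, take shaft from B; A=[crate] B=[fin,disk,hook,clip] C=[keg,shaft]
Tick 3: prefer A, take crate from A; A=[-] B=[fin,disk,hook,clip] C=[keg,shaft,crate]
Tick 4: prefer B, take fin from B; A=[-] B=[disk,hook,clip] C=[keg,shaft,crate,fin]
Tick 5: prefer A, take disk from B; A=[-] B=[hook,clip] C=[keg,shaft,crate,fin,disk]
Tick 6: prefer B, take hook from B; A=[-] B=[clip] C=[keg,shaft,crate,fin,disk,hook]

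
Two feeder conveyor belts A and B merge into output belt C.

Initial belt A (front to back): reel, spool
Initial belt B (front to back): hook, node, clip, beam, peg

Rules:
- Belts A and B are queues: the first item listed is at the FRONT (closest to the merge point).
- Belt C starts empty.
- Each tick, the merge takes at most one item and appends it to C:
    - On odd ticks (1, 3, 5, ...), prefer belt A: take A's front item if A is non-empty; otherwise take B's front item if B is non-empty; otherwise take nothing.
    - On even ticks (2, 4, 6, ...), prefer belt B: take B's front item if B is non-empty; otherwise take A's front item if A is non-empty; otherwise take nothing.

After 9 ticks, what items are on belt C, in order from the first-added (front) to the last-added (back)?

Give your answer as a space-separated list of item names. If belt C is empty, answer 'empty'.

Answer: reel hook spool node clip beam peg

Derivation:
Tick 1: prefer A, take reel from A; A=[spool] B=[hook,node,clip,beam,peg] C=[reel]
Tick 2: prefer B, take hook from B; A=[spool] B=[node,clip,beam,peg] C=[reel,hook]
Tick 3: prefer A, take spool from A; A=[-] B=[node,clip,beam,peg] C=[reel,hook,spool]
Tick 4: prefer B, take node from B; A=[-] B=[clip,beam,peg] C=[reel,hook,spool,node]
Tick 5: prefer A, take clip from B; A=[-] B=[beam,peg] C=[reel,hook,spool,node,clip]
Tick 6: prefer B, take beam from B; A=[-] B=[peg] C=[reel,hook,spool,node,clip,beam]
Tick 7: prefer A, take peg from B; A=[-] B=[-] C=[reel,hook,spool,node,clip,beam,peg]
Tick 8: prefer B, both empty, nothing taken; A=[-] B=[-] C=[reel,hook,spool,node,clip,beam,peg]
Tick 9: prefer A, both empty, nothing taken; A=[-] B=[-] C=[reel,hook,spool,node,clip,beam,peg]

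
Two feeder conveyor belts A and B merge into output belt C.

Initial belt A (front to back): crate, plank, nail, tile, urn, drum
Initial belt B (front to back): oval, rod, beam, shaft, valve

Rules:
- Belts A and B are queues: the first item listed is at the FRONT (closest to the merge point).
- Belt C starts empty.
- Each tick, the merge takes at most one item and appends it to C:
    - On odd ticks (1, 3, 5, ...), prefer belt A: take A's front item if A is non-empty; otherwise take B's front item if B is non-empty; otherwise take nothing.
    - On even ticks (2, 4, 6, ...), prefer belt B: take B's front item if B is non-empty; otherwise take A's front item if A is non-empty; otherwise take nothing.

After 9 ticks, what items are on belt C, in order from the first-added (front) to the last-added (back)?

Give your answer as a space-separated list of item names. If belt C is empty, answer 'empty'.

Answer: crate oval plank rod nail beam tile shaft urn

Derivation:
Tick 1: prefer A, take crate from A; A=[plank,nail,tile,urn,drum] B=[oval,rod,beam,shaft,valve] C=[crate]
Tick 2: prefer B, take oval from B; A=[plank,nail,tile,urn,drum] B=[rod,beam,shaft,valve] C=[crate,oval]
Tick 3: prefer A, take plank from A; A=[nail,tile,urn,drum] B=[rod,beam,shaft,valve] C=[crate,oval,plank]
Tick 4: prefer B, take rod from B; A=[nail,tile,urn,drum] B=[beam,shaft,valve] C=[crate,oval,plank,rod]
Tick 5: prefer A, take nail from A; A=[tile,urn,drum] B=[beam,shaft,valve] C=[crate,oval,plank,rod,nail]
Tick 6: prefer B, take beam from B; A=[tile,urn,drum] B=[shaft,valve] C=[crate,oval,plank,rod,nail,beam]
Tick 7: prefer A, take tile from A; A=[urn,drum] B=[shaft,valve] C=[crate,oval,plank,rod,nail,beam,tile]
Tick 8: prefer B, take shaft from B; A=[urn,drum] B=[valve] C=[crate,oval,plank,rod,nail,beam,tile,shaft]
Tick 9: prefer A, take urn from A; A=[drum] B=[valve] C=[crate,oval,plank,rod,nail,beam,tile,shaft,urn]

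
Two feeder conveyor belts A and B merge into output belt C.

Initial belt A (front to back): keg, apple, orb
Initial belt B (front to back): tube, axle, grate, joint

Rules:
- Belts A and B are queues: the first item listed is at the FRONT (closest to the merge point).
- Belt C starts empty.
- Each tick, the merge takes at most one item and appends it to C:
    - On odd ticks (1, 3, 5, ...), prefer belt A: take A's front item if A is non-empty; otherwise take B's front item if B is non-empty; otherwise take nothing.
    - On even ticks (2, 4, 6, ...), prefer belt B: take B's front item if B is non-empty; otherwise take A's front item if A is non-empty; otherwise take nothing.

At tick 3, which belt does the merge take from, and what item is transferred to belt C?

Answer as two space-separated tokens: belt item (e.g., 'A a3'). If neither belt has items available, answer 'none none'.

Tick 1: prefer A, take keg from A; A=[apple,orb] B=[tube,axle,grate,joint] C=[keg]
Tick 2: prefer B, take tube from B; A=[apple,orb] B=[axle,grate,joint] C=[keg,tube]
Tick 3: prefer A, take apple from A; A=[orb] B=[axle,grate,joint] C=[keg,tube,apple]

Answer: A apple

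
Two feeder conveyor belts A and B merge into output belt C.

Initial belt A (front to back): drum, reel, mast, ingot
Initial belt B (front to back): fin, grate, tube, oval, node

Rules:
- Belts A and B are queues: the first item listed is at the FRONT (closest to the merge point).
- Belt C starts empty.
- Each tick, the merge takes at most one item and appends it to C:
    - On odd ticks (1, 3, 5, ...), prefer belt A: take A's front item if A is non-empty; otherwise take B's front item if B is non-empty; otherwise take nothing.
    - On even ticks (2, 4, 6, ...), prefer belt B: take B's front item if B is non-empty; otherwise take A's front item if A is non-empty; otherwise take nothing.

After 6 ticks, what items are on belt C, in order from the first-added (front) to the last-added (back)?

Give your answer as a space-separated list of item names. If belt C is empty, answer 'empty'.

Answer: drum fin reel grate mast tube

Derivation:
Tick 1: prefer A, take drum from A; A=[reel,mast,ingot] B=[fin,grate,tube,oval,node] C=[drum]
Tick 2: prefer B, take fin from B; A=[reel,mast,ingot] B=[grate,tube,oval,node] C=[drum,fin]
Tick 3: prefer A, take reel from A; A=[mast,ingot] B=[grate,tube,oval,node] C=[drum,fin,reel]
Tick 4: prefer B, take grate from B; A=[mast,ingot] B=[tube,oval,node] C=[drum,fin,reel,grate]
Tick 5: prefer A, take mast from A; A=[ingot] B=[tube,oval,node] C=[drum,fin,reel,grate,mast]
Tick 6: prefer B, take tube from B; A=[ingot] B=[oval,node] C=[drum,fin,reel,grate,mast,tube]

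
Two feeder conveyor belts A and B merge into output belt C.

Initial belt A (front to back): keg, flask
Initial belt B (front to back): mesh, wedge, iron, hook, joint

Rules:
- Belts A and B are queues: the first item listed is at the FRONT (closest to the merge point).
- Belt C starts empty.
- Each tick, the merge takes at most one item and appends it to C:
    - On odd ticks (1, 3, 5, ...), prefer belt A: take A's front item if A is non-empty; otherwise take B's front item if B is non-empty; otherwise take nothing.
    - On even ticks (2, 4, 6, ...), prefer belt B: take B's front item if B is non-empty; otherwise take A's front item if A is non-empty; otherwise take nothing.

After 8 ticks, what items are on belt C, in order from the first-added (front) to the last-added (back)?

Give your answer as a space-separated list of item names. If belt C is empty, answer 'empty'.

Answer: keg mesh flask wedge iron hook joint

Derivation:
Tick 1: prefer A, take keg from A; A=[flask] B=[mesh,wedge,iron,hook,joint] C=[keg]
Tick 2: prefer B, take mesh from B; A=[flask] B=[wedge,iron,hook,joint] C=[keg,mesh]
Tick 3: prefer A, take flask from A; A=[-] B=[wedge,iron,hook,joint] C=[keg,mesh,flask]
Tick 4: prefer B, take wedge from B; A=[-] B=[iron,hook,joint] C=[keg,mesh,flask,wedge]
Tick 5: prefer A, take iron from B; A=[-] B=[hook,joint] C=[keg,mesh,flask,wedge,iron]
Tick 6: prefer B, take hook from B; A=[-] B=[joint] C=[keg,mesh,flask,wedge,iron,hook]
Tick 7: prefer A, take joint from B; A=[-] B=[-] C=[keg,mesh,flask,wedge,iron,hook,joint]
Tick 8: prefer B, both empty, nothing taken; A=[-] B=[-] C=[keg,mesh,flask,wedge,iron,hook,joint]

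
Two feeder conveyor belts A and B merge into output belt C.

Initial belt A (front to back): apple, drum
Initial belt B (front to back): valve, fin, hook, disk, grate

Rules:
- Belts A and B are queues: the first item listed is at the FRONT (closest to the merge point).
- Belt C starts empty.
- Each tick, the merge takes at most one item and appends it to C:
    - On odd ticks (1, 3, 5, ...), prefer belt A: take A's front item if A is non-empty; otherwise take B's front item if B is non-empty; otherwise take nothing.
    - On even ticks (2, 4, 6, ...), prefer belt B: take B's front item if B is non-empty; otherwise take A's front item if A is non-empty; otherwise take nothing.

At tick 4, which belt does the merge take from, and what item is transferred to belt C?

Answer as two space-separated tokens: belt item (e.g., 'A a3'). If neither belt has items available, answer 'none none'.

Answer: B fin

Derivation:
Tick 1: prefer A, take apple from A; A=[drum] B=[valve,fin,hook,disk,grate] C=[apple]
Tick 2: prefer B, take valve from B; A=[drum] B=[fin,hook,disk,grate] C=[apple,valve]
Tick 3: prefer A, take drum from A; A=[-] B=[fin,hook,disk,grate] C=[apple,valve,drum]
Tick 4: prefer B, take fin from B; A=[-] B=[hook,disk,grate] C=[apple,valve,drum,fin]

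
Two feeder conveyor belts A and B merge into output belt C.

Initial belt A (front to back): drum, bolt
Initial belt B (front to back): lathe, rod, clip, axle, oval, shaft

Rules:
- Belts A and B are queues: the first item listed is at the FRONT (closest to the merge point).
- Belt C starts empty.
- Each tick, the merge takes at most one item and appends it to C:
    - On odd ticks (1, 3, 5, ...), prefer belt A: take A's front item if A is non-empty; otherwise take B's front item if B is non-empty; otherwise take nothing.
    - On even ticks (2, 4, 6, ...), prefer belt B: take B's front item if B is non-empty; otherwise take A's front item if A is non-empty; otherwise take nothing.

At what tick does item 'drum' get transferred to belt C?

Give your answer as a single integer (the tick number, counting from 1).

Answer: 1

Derivation:
Tick 1: prefer A, take drum from A; A=[bolt] B=[lathe,rod,clip,axle,oval,shaft] C=[drum]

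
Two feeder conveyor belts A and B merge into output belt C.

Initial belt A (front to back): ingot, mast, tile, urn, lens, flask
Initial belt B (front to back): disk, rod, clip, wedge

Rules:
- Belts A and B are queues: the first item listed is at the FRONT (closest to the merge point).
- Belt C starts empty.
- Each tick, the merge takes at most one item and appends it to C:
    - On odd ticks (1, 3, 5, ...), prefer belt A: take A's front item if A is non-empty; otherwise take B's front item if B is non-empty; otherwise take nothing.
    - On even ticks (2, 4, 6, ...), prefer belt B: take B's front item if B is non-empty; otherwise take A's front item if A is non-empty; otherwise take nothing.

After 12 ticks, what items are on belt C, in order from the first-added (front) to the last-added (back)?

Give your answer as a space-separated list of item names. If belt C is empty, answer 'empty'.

Answer: ingot disk mast rod tile clip urn wedge lens flask

Derivation:
Tick 1: prefer A, take ingot from A; A=[mast,tile,urn,lens,flask] B=[disk,rod,clip,wedge] C=[ingot]
Tick 2: prefer B, take disk from B; A=[mast,tile,urn,lens,flask] B=[rod,clip,wedge] C=[ingot,disk]
Tick 3: prefer A, take mast from A; A=[tile,urn,lens,flask] B=[rod,clip,wedge] C=[ingot,disk,mast]
Tick 4: prefer B, take rod from B; A=[tile,urn,lens,flask] B=[clip,wedge] C=[ingot,disk,mast,rod]
Tick 5: prefer A, take tile from A; A=[urn,lens,flask] B=[clip,wedge] C=[ingot,disk,mast,rod,tile]
Tick 6: prefer B, take clip from B; A=[urn,lens,flask] B=[wedge] C=[ingot,disk,mast,rod,tile,clip]
Tick 7: prefer A, take urn from A; A=[lens,flask] B=[wedge] C=[ingot,disk,mast,rod,tile,clip,urn]
Tick 8: prefer B, take wedge from B; A=[lens,flask] B=[-] C=[ingot,disk,mast,rod,tile,clip,urn,wedge]
Tick 9: prefer A, take lens from A; A=[flask] B=[-] C=[ingot,disk,mast,rod,tile,clip,urn,wedge,lens]
Tick 10: prefer B, take flask from A; A=[-] B=[-] C=[ingot,disk,mast,rod,tile,clip,urn,wedge,lens,flask]
Tick 11: prefer A, both empty, nothing taken; A=[-] B=[-] C=[ingot,disk,mast,rod,tile,clip,urn,wedge,lens,flask]
Tick 12: prefer B, both empty, nothing taken; A=[-] B=[-] C=[ingot,disk,mast,rod,tile,clip,urn,wedge,lens,flask]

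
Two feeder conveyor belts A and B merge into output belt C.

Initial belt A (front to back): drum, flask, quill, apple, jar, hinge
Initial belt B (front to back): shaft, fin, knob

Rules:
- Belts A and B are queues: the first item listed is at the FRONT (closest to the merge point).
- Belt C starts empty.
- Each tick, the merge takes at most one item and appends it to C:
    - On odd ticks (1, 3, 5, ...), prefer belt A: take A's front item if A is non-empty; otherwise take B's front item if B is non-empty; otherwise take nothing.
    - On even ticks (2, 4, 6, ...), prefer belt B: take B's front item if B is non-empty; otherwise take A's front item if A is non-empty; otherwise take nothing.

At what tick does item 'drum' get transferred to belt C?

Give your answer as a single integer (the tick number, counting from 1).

Answer: 1

Derivation:
Tick 1: prefer A, take drum from A; A=[flask,quill,apple,jar,hinge] B=[shaft,fin,knob] C=[drum]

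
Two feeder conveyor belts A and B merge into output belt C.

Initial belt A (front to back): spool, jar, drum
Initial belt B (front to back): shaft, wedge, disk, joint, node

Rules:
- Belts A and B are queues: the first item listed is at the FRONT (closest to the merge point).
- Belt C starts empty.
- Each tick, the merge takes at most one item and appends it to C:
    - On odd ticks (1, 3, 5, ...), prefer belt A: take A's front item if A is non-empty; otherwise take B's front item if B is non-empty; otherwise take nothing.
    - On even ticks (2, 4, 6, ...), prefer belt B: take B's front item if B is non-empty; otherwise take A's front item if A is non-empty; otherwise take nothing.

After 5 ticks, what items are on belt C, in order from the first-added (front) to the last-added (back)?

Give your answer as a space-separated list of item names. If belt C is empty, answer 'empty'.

Answer: spool shaft jar wedge drum

Derivation:
Tick 1: prefer A, take spool from A; A=[jar,drum] B=[shaft,wedge,disk,joint,node] C=[spool]
Tick 2: prefer B, take shaft from B; A=[jar,drum] B=[wedge,disk,joint,node] C=[spool,shaft]
Tick 3: prefer A, take jar from A; A=[drum] B=[wedge,disk,joint,node] C=[spool,shaft,jar]
Tick 4: prefer B, take wedge from B; A=[drum] B=[disk,joint,node] C=[spool,shaft,jar,wedge]
Tick 5: prefer A, take drum from A; A=[-] B=[disk,joint,node] C=[spool,shaft,jar,wedge,drum]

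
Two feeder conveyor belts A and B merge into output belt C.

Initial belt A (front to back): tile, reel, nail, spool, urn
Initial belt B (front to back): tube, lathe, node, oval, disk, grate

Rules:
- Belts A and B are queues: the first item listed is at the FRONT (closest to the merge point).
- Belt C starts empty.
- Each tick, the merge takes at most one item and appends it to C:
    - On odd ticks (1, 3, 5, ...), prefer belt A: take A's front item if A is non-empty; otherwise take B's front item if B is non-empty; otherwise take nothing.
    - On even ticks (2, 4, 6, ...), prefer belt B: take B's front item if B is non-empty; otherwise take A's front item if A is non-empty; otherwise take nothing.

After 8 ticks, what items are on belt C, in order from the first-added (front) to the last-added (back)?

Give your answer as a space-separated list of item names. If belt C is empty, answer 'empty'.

Answer: tile tube reel lathe nail node spool oval

Derivation:
Tick 1: prefer A, take tile from A; A=[reel,nail,spool,urn] B=[tube,lathe,node,oval,disk,grate] C=[tile]
Tick 2: prefer B, take tube from B; A=[reel,nail,spool,urn] B=[lathe,node,oval,disk,grate] C=[tile,tube]
Tick 3: prefer A, take reel from A; A=[nail,spool,urn] B=[lathe,node,oval,disk,grate] C=[tile,tube,reel]
Tick 4: prefer B, take lathe from B; A=[nail,spool,urn] B=[node,oval,disk,grate] C=[tile,tube,reel,lathe]
Tick 5: prefer A, take nail from A; A=[spool,urn] B=[node,oval,disk,grate] C=[tile,tube,reel,lathe,nail]
Tick 6: prefer B, take node from B; A=[spool,urn] B=[oval,disk,grate] C=[tile,tube,reel,lathe,nail,node]
Tick 7: prefer A, take spool from A; A=[urn] B=[oval,disk,grate] C=[tile,tube,reel,lathe,nail,node,spool]
Tick 8: prefer B, take oval from B; A=[urn] B=[disk,grate] C=[tile,tube,reel,lathe,nail,node,spool,oval]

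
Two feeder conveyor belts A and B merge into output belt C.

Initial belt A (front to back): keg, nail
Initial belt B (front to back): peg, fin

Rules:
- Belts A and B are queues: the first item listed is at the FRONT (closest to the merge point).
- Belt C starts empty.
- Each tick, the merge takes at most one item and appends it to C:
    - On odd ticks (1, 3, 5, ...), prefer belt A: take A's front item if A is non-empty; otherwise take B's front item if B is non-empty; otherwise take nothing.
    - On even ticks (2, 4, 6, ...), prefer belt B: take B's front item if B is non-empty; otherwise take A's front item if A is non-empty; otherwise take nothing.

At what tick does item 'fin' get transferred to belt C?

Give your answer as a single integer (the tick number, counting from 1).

Answer: 4

Derivation:
Tick 1: prefer A, take keg from A; A=[nail] B=[peg,fin] C=[keg]
Tick 2: prefer B, take peg from B; A=[nail] B=[fin] C=[keg,peg]
Tick 3: prefer A, take nail from A; A=[-] B=[fin] C=[keg,peg,nail]
Tick 4: prefer B, take fin from B; A=[-] B=[-] C=[keg,peg,nail,fin]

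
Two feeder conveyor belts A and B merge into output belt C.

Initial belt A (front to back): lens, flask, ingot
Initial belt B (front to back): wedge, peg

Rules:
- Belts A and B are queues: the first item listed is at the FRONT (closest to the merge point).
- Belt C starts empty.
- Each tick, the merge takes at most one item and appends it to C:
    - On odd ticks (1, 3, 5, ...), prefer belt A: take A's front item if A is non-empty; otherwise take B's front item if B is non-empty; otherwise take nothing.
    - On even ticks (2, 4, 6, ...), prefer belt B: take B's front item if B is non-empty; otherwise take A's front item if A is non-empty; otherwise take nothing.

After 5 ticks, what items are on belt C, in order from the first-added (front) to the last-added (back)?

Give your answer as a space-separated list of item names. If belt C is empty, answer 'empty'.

Tick 1: prefer A, take lens from A; A=[flask,ingot] B=[wedge,peg] C=[lens]
Tick 2: prefer B, take wedge from B; A=[flask,ingot] B=[peg] C=[lens,wedge]
Tick 3: prefer A, take flask from A; A=[ingot] B=[peg] C=[lens,wedge,flask]
Tick 4: prefer B, take peg from B; A=[ingot] B=[-] C=[lens,wedge,flask,peg]
Tick 5: prefer A, take ingot from A; A=[-] B=[-] C=[lens,wedge,flask,peg,ingot]

Answer: lens wedge flask peg ingot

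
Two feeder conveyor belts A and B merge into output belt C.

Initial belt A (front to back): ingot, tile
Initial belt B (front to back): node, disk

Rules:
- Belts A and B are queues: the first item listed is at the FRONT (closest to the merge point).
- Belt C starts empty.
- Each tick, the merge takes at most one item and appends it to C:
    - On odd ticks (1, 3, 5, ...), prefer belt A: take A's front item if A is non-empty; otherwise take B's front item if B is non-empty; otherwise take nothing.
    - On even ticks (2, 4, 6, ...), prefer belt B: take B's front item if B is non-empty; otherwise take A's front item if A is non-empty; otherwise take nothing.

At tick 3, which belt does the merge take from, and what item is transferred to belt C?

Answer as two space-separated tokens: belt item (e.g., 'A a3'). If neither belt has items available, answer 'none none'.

Tick 1: prefer A, take ingot from A; A=[tile] B=[node,disk] C=[ingot]
Tick 2: prefer B, take node from B; A=[tile] B=[disk] C=[ingot,node]
Tick 3: prefer A, take tile from A; A=[-] B=[disk] C=[ingot,node,tile]

Answer: A tile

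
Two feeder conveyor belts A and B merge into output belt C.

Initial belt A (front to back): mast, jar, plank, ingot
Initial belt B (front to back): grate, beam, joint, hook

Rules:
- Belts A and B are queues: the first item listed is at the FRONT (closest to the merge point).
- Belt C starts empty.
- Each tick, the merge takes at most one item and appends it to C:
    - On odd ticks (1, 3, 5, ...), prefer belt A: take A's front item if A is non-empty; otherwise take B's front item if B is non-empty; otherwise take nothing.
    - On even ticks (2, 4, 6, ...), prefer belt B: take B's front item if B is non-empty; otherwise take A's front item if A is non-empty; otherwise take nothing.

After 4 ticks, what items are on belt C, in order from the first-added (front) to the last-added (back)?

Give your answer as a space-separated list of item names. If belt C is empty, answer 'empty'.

Tick 1: prefer A, take mast from A; A=[jar,plank,ingot] B=[grate,beam,joint,hook] C=[mast]
Tick 2: prefer B, take grate from B; A=[jar,plank,ingot] B=[beam,joint,hook] C=[mast,grate]
Tick 3: prefer A, take jar from A; A=[plank,ingot] B=[beam,joint,hook] C=[mast,grate,jar]
Tick 4: prefer B, take beam from B; A=[plank,ingot] B=[joint,hook] C=[mast,grate,jar,beam]

Answer: mast grate jar beam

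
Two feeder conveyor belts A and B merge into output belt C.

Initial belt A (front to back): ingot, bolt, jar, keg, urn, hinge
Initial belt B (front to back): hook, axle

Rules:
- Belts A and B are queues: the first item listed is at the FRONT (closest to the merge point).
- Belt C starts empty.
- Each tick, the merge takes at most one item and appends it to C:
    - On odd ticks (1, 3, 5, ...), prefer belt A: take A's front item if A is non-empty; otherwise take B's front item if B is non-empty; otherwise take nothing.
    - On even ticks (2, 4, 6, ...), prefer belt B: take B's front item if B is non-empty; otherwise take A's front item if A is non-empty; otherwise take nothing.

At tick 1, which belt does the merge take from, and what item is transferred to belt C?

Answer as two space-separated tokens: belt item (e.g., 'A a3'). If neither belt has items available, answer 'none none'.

Tick 1: prefer A, take ingot from A; A=[bolt,jar,keg,urn,hinge] B=[hook,axle] C=[ingot]

Answer: A ingot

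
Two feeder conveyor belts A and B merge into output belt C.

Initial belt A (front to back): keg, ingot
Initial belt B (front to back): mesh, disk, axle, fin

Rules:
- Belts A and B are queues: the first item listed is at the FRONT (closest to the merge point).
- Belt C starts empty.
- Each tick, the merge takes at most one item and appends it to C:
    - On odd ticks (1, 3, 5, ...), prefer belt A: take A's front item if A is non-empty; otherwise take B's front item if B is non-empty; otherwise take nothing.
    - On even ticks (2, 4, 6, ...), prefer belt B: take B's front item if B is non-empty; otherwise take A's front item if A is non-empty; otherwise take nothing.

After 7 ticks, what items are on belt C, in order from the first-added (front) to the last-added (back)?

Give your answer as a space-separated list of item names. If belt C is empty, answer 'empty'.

Tick 1: prefer A, take keg from A; A=[ingot] B=[mesh,disk,axle,fin] C=[keg]
Tick 2: prefer B, take mesh from B; A=[ingot] B=[disk,axle,fin] C=[keg,mesh]
Tick 3: prefer A, take ingot from A; A=[-] B=[disk,axle,fin] C=[keg,mesh,ingot]
Tick 4: prefer B, take disk from B; A=[-] B=[axle,fin] C=[keg,mesh,ingot,disk]
Tick 5: prefer A, take axle from B; A=[-] B=[fin] C=[keg,mesh,ingot,disk,axle]
Tick 6: prefer B, take fin from B; A=[-] B=[-] C=[keg,mesh,ingot,disk,axle,fin]
Tick 7: prefer A, both empty, nothing taken; A=[-] B=[-] C=[keg,mesh,ingot,disk,axle,fin]

Answer: keg mesh ingot disk axle fin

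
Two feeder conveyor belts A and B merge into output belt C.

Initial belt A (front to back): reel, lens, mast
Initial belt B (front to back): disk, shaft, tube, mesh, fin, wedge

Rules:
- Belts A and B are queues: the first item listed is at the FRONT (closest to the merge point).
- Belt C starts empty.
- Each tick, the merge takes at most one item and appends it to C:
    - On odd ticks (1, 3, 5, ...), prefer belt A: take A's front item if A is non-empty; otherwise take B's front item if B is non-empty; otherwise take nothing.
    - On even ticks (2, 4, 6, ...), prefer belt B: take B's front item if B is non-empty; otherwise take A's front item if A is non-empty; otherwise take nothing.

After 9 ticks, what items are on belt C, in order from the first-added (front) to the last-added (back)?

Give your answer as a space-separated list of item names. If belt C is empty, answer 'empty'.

Answer: reel disk lens shaft mast tube mesh fin wedge

Derivation:
Tick 1: prefer A, take reel from A; A=[lens,mast] B=[disk,shaft,tube,mesh,fin,wedge] C=[reel]
Tick 2: prefer B, take disk from B; A=[lens,mast] B=[shaft,tube,mesh,fin,wedge] C=[reel,disk]
Tick 3: prefer A, take lens from A; A=[mast] B=[shaft,tube,mesh,fin,wedge] C=[reel,disk,lens]
Tick 4: prefer B, take shaft from B; A=[mast] B=[tube,mesh,fin,wedge] C=[reel,disk,lens,shaft]
Tick 5: prefer A, take mast from A; A=[-] B=[tube,mesh,fin,wedge] C=[reel,disk,lens,shaft,mast]
Tick 6: prefer B, take tube from B; A=[-] B=[mesh,fin,wedge] C=[reel,disk,lens,shaft,mast,tube]
Tick 7: prefer A, take mesh from B; A=[-] B=[fin,wedge] C=[reel,disk,lens,shaft,mast,tube,mesh]
Tick 8: prefer B, take fin from B; A=[-] B=[wedge] C=[reel,disk,lens,shaft,mast,tube,mesh,fin]
Tick 9: prefer A, take wedge from B; A=[-] B=[-] C=[reel,disk,lens,shaft,mast,tube,mesh,fin,wedge]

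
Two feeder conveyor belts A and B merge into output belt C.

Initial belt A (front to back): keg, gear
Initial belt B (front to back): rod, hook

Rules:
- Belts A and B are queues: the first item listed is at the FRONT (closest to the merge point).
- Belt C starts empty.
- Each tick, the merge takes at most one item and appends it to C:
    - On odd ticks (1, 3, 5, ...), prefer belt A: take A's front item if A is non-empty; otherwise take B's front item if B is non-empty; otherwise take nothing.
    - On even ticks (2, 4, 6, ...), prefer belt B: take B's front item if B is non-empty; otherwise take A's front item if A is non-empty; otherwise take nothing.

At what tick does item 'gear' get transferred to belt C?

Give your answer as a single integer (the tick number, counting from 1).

Answer: 3

Derivation:
Tick 1: prefer A, take keg from A; A=[gear] B=[rod,hook] C=[keg]
Tick 2: prefer B, take rod from B; A=[gear] B=[hook] C=[keg,rod]
Tick 3: prefer A, take gear from A; A=[-] B=[hook] C=[keg,rod,gear]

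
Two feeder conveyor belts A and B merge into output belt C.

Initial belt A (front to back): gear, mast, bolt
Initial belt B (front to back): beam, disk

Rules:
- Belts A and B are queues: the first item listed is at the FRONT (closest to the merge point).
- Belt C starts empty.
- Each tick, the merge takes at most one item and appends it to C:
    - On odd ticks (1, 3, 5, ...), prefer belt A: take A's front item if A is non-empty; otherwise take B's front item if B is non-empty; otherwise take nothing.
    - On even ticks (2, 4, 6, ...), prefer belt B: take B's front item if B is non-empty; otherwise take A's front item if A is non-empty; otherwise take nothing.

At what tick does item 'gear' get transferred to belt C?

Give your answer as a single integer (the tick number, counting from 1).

Answer: 1

Derivation:
Tick 1: prefer A, take gear from A; A=[mast,bolt] B=[beam,disk] C=[gear]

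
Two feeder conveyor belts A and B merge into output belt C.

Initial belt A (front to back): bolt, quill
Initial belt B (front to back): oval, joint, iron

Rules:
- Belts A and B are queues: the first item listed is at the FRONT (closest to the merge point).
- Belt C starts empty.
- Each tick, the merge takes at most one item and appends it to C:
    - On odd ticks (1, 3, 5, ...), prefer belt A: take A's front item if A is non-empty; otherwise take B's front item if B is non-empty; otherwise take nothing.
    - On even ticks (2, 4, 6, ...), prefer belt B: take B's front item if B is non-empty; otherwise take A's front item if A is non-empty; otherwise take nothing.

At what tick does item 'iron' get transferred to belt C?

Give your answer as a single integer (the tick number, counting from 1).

Answer: 5

Derivation:
Tick 1: prefer A, take bolt from A; A=[quill] B=[oval,joint,iron] C=[bolt]
Tick 2: prefer B, take oval from B; A=[quill] B=[joint,iron] C=[bolt,oval]
Tick 3: prefer A, take quill from A; A=[-] B=[joint,iron] C=[bolt,oval,quill]
Tick 4: prefer B, take joint from B; A=[-] B=[iron] C=[bolt,oval,quill,joint]
Tick 5: prefer A, take iron from B; A=[-] B=[-] C=[bolt,oval,quill,joint,iron]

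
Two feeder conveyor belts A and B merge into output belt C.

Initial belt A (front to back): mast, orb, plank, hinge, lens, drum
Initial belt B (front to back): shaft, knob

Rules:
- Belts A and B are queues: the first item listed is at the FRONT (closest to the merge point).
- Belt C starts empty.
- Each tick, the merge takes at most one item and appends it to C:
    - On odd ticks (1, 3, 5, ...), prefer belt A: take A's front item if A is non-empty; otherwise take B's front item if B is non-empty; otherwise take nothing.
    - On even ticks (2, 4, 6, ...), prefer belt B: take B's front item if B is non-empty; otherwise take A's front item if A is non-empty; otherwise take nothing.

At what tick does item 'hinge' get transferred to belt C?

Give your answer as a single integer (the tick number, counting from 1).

Answer: 6

Derivation:
Tick 1: prefer A, take mast from A; A=[orb,plank,hinge,lens,drum] B=[shaft,knob] C=[mast]
Tick 2: prefer B, take shaft from B; A=[orb,plank,hinge,lens,drum] B=[knob] C=[mast,shaft]
Tick 3: prefer A, take orb from A; A=[plank,hinge,lens,drum] B=[knob] C=[mast,shaft,orb]
Tick 4: prefer B, take knob from B; A=[plank,hinge,lens,drum] B=[-] C=[mast,shaft,orb,knob]
Tick 5: prefer A, take plank from A; A=[hinge,lens,drum] B=[-] C=[mast,shaft,orb,knob,plank]
Tick 6: prefer B, take hinge from A; A=[lens,drum] B=[-] C=[mast,shaft,orb,knob,plank,hinge]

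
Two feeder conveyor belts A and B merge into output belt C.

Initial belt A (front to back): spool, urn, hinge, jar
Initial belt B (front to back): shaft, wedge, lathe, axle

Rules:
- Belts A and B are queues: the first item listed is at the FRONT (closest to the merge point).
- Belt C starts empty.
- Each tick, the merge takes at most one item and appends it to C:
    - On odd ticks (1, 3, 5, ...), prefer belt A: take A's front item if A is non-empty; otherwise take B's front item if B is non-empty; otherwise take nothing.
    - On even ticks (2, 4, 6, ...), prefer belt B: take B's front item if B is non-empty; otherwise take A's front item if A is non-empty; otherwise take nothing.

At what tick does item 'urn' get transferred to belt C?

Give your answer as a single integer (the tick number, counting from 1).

Answer: 3

Derivation:
Tick 1: prefer A, take spool from A; A=[urn,hinge,jar] B=[shaft,wedge,lathe,axle] C=[spool]
Tick 2: prefer B, take shaft from B; A=[urn,hinge,jar] B=[wedge,lathe,axle] C=[spool,shaft]
Tick 3: prefer A, take urn from A; A=[hinge,jar] B=[wedge,lathe,axle] C=[spool,shaft,urn]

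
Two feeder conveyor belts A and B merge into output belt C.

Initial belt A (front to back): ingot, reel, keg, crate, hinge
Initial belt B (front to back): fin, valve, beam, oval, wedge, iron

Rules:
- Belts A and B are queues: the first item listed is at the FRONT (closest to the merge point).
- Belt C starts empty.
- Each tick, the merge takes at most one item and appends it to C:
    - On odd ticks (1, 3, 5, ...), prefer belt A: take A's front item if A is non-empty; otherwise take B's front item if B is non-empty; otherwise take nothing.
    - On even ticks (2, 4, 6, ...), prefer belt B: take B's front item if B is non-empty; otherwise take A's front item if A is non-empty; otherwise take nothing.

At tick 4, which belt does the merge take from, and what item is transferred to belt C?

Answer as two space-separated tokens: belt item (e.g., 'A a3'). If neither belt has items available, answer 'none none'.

Answer: B valve

Derivation:
Tick 1: prefer A, take ingot from A; A=[reel,keg,crate,hinge] B=[fin,valve,beam,oval,wedge,iron] C=[ingot]
Tick 2: prefer B, take fin from B; A=[reel,keg,crate,hinge] B=[valve,beam,oval,wedge,iron] C=[ingot,fin]
Tick 3: prefer A, take reel from A; A=[keg,crate,hinge] B=[valve,beam,oval,wedge,iron] C=[ingot,fin,reel]
Tick 4: prefer B, take valve from B; A=[keg,crate,hinge] B=[beam,oval,wedge,iron] C=[ingot,fin,reel,valve]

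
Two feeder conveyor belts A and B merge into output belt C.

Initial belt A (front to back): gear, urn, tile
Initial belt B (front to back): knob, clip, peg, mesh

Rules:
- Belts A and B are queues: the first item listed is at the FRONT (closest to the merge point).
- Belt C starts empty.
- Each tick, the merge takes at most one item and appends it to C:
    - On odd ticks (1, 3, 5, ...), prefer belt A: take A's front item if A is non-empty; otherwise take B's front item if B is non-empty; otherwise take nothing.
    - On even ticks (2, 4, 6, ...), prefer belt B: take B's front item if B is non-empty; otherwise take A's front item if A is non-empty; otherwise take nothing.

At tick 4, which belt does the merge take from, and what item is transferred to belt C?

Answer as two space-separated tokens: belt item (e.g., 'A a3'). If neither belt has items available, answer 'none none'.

Tick 1: prefer A, take gear from A; A=[urn,tile] B=[knob,clip,peg,mesh] C=[gear]
Tick 2: prefer B, take knob from B; A=[urn,tile] B=[clip,peg,mesh] C=[gear,knob]
Tick 3: prefer A, take urn from A; A=[tile] B=[clip,peg,mesh] C=[gear,knob,urn]
Tick 4: prefer B, take clip from B; A=[tile] B=[peg,mesh] C=[gear,knob,urn,clip]

Answer: B clip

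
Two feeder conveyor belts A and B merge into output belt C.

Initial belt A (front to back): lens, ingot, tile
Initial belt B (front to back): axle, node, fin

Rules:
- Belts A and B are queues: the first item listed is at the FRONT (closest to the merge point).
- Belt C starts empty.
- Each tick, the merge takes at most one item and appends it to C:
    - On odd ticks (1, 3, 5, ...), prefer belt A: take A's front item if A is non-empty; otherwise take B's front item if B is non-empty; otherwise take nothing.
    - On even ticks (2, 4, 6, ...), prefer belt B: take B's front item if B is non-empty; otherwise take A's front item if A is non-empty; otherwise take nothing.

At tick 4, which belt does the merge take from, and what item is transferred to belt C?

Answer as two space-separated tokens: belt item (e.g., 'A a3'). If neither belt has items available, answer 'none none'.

Tick 1: prefer A, take lens from A; A=[ingot,tile] B=[axle,node,fin] C=[lens]
Tick 2: prefer B, take axle from B; A=[ingot,tile] B=[node,fin] C=[lens,axle]
Tick 3: prefer A, take ingot from A; A=[tile] B=[node,fin] C=[lens,axle,ingot]
Tick 4: prefer B, take node from B; A=[tile] B=[fin] C=[lens,axle,ingot,node]

Answer: B node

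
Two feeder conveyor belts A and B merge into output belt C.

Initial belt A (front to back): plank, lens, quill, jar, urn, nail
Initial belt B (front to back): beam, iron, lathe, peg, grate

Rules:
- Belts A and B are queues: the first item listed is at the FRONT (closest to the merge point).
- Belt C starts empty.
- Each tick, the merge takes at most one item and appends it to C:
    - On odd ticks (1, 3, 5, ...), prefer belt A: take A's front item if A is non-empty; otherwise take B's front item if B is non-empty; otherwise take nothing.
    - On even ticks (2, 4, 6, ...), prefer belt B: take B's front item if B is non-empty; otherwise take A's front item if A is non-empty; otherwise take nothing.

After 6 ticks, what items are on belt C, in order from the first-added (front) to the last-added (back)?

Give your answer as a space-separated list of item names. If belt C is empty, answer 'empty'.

Answer: plank beam lens iron quill lathe

Derivation:
Tick 1: prefer A, take plank from A; A=[lens,quill,jar,urn,nail] B=[beam,iron,lathe,peg,grate] C=[plank]
Tick 2: prefer B, take beam from B; A=[lens,quill,jar,urn,nail] B=[iron,lathe,peg,grate] C=[plank,beam]
Tick 3: prefer A, take lens from A; A=[quill,jar,urn,nail] B=[iron,lathe,peg,grate] C=[plank,beam,lens]
Tick 4: prefer B, take iron from B; A=[quill,jar,urn,nail] B=[lathe,peg,grate] C=[plank,beam,lens,iron]
Tick 5: prefer A, take quill from A; A=[jar,urn,nail] B=[lathe,peg,grate] C=[plank,beam,lens,iron,quill]
Tick 6: prefer B, take lathe from B; A=[jar,urn,nail] B=[peg,grate] C=[plank,beam,lens,iron,quill,lathe]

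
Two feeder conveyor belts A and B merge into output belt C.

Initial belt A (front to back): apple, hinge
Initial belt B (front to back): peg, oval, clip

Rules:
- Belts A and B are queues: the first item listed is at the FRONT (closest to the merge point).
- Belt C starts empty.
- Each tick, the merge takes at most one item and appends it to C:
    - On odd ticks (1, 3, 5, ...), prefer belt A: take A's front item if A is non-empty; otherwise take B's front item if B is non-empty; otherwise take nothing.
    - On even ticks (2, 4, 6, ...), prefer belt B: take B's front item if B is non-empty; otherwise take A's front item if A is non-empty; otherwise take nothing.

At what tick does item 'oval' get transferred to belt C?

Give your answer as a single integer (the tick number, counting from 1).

Answer: 4

Derivation:
Tick 1: prefer A, take apple from A; A=[hinge] B=[peg,oval,clip] C=[apple]
Tick 2: prefer B, take peg from B; A=[hinge] B=[oval,clip] C=[apple,peg]
Tick 3: prefer A, take hinge from A; A=[-] B=[oval,clip] C=[apple,peg,hinge]
Tick 4: prefer B, take oval from B; A=[-] B=[clip] C=[apple,peg,hinge,oval]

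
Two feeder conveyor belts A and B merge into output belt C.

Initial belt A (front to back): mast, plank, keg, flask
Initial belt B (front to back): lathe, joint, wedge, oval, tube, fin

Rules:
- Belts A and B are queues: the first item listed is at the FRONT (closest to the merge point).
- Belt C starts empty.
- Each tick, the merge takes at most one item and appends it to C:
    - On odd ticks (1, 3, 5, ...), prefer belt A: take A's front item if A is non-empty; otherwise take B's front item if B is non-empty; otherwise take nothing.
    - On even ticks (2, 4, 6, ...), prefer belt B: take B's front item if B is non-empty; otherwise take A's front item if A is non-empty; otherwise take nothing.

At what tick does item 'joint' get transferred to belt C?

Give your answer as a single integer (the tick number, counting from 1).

Answer: 4

Derivation:
Tick 1: prefer A, take mast from A; A=[plank,keg,flask] B=[lathe,joint,wedge,oval,tube,fin] C=[mast]
Tick 2: prefer B, take lathe from B; A=[plank,keg,flask] B=[joint,wedge,oval,tube,fin] C=[mast,lathe]
Tick 3: prefer A, take plank from A; A=[keg,flask] B=[joint,wedge,oval,tube,fin] C=[mast,lathe,plank]
Tick 4: prefer B, take joint from B; A=[keg,flask] B=[wedge,oval,tube,fin] C=[mast,lathe,plank,joint]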